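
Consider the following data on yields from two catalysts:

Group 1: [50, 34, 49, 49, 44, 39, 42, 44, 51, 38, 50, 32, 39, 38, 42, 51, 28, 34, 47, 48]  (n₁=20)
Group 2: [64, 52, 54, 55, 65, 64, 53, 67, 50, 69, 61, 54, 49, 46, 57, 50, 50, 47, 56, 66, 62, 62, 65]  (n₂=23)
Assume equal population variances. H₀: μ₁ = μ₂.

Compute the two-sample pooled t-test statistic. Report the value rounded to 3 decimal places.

test statistic = -6.891

x̄₁=42.450, s₁=6.985, n₁=20
x̄₂=57.304, s₂=7.106, n₂=23
s_p² = [19·6.985² + 22·7.106²]/41 = 49.7029
SE = √(s_p²·(1/20+1/23)) = 2.1555
t = (42.450−57.304)/2.1555 = -6.8914
df = 41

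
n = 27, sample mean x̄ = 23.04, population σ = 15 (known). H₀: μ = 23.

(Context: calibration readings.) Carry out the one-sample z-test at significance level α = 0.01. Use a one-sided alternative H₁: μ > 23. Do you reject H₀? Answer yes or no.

reject H₀: no

SE = σ/√n = 15/√27 = 2.8868
z = (x̄−μ₀)/SE = (23.04−23)/2.8868 = 0.0139
p-value (one-sided, H₁ greater) = 0.49447
At α=0.01: p ≥ α → fail to reject H₀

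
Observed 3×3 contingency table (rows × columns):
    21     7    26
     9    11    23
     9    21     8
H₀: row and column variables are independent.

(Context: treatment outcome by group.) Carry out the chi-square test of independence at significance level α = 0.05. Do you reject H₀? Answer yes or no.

reject H₀: yes

Row totals [54, 43, 38], col totals [39, 39, 57], n=135
χ² = (21−15.60)²/15.60 + (7−15.60)²/15.60 + (26−22.80)²/22.80 + (9−12.42)²/12.42 + (11−12.42)²/12.42 + (23−18.16)²/18.16 + (9−10.98)²/10.98 + (21−10.98)²/10.98 + (8−16.04)²/16.04 = 22.9972
df = 4
p-value (upper-tail) = 0.00013
At α=0.05: p < α → reject H₀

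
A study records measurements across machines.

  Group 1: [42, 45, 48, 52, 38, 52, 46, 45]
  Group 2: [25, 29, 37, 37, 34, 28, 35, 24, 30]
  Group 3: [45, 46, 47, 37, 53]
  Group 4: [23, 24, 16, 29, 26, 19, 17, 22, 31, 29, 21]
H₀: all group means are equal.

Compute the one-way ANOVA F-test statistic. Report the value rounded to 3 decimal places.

test statistic = 41.350

Group means [46.00, 31.00, 45.60, 23.36], grand mean 34.303
SSB = Σnᵢ(x̄ᵢ−x̄)² = 3147.224; SSW = ΣΣ(x−x̄ᵢ)² = 735.745
MSB = 3147.224/3 = 1049.0747; MSW = 735.745/29 = 25.3705
F = MSB/MSW = 41.3501
df = (3, 29)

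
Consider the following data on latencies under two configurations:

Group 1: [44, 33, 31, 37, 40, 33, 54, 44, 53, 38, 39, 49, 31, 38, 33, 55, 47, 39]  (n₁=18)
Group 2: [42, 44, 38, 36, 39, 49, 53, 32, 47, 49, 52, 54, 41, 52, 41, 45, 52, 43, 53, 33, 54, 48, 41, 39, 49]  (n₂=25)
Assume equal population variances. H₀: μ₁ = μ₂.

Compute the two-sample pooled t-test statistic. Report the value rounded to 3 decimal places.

test statistic = -1.810

x̄₁=41.000, s₁=7.904, n₁=18
x̄₂=45.040, s₂=6.693, n₂=25
s_p² = [17·7.904² + 24·6.693²]/41 = 52.1210
SE = √(s_p²·(1/18+1/25)) = 2.2317
t = (41.000−45.040)/2.2317 = -1.8103
df = 41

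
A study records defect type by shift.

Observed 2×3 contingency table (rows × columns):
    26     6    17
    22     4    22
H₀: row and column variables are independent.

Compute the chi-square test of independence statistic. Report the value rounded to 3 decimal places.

Row totals [49, 48], col totals [48, 10, 39], n=97
χ² = (26−24.25)²/24.25 + (6−5.05)²/5.05 + (17−19.70)²/19.70 + (22−23.75)²/23.75 + (4−4.95)²/4.95 + (22−19.30)²/19.30 = 1.3642
df = 2

test statistic = 1.364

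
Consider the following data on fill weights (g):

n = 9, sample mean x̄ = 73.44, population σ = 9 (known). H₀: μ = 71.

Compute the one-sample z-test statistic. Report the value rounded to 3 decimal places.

SE = σ/√n = 9/√9 = 3.0000
z = (x̄−μ₀)/SE = (73.44−71)/3.0000 = 0.8133

test statistic = 0.813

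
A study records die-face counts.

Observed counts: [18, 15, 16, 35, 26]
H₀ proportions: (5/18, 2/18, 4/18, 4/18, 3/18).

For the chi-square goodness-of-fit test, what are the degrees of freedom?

degrees of freedom = 4

df = k − 1 = 5 − 1 = 4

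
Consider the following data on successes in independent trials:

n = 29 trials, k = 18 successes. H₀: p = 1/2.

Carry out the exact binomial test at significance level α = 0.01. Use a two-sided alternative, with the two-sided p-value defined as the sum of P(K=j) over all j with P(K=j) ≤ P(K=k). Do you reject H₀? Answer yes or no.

reject H₀: no

Exact binomial: n=29, k=18, p₀=1/2=0.5000
P(X=j) = C(n,j)·p₀^j·(1−p₀)^(n−j); p = Σ P(X=j) over j with P(X=j) ≤ P(X=18)
p-value (two-sided) = 0.26493
At α=0.01: p ≥ α → fail to reject H₀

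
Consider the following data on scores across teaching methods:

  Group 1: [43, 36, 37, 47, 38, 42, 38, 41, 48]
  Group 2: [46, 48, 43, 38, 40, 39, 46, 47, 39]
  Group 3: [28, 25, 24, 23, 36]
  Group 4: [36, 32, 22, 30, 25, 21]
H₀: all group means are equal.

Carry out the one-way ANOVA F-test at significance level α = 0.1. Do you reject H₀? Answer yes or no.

Group means [41.11, 42.89, 27.20, 27.67], grand mean 36.483
SSB = Σnᵢ(x̄ᵢ−x̄)² = 1459.330; SSW = ΣΣ(x−x̄ᵢ)² = 561.911
MSB = 1459.330/3 = 486.4434; MSW = 561.911/25 = 22.4764
F = MSB/MSW = 21.6424
df = (3, 25)
p-value (upper-tail) = 0.00000
At α=0.1: p < α → reject H₀

reject H₀: yes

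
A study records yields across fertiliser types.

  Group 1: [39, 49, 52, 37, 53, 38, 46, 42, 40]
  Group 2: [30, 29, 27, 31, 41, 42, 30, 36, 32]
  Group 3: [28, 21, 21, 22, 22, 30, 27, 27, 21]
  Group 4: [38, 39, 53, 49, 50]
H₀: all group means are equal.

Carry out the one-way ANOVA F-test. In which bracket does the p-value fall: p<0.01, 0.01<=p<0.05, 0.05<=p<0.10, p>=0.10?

Group means [44.00, 33.11, 24.33, 45.80], grand mean 35.688
SSB = Σnᵢ(x̄ᵢ−x̄)² = 2353.186; SSW = ΣΣ(x−x̄ᵢ)² = 823.689
MSB = 2353.186/3 = 784.3954; MSW = 823.689/28 = 29.4175
F = MSB/MSW = 26.6643
df = (3, 28)
p-value (upper-tail) = 0.00000
→ bracket: p<0.01

p-value bracket: p<0.01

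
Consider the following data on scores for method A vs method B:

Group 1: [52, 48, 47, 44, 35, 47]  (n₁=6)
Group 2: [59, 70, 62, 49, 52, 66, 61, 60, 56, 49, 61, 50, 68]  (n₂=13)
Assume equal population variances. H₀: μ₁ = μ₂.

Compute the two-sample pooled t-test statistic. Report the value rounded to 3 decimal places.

x̄₁=45.500, s₁=5.753, n₁=6
x̄₂=58.692, s₂=7.111, n₂=13
s_p² = [5·5.753² + 12·7.111²]/17 = 45.4276
SE = √(s_p²·(1/6+1/13)) = 3.3265
t = (45.500−58.692)/3.3265 = -3.9658
df = 17

test statistic = -3.966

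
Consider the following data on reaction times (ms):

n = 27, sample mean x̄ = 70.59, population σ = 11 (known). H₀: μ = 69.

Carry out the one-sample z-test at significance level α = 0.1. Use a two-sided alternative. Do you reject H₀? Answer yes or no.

reject H₀: no

SE = σ/√n = 11/√27 = 2.1170
z = (x̄−μ₀)/SE = (70.59−69)/2.1170 = 0.7511
p-value (two-sided) = 0.45260
At α=0.1: p ≥ α → fail to reject H₀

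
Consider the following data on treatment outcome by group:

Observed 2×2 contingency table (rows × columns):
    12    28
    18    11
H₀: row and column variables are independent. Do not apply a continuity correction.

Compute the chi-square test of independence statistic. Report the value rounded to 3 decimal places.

test statistic = 7.035

Row totals [40, 29], col totals [30, 39], n=69
χ² = (12−17.39)²/17.39 + (28−22.61)²/22.61 + (18−12.61)²/12.61 + (11−16.39)²/16.39 = 7.0354
df = 1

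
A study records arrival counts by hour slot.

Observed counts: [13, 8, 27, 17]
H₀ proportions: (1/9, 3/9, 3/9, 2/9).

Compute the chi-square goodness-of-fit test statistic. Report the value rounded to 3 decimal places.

test statistic = 15.008

n = 65; E_i = n·p_i = [7.22, 21.67, 21.67, 14.44]
χ² = (13−7.22)²/7.22 + (8−21.67)²/21.67 + (27−21.67)²/21.67 + (17−14.44)²/14.44 = 15.0077
df = 3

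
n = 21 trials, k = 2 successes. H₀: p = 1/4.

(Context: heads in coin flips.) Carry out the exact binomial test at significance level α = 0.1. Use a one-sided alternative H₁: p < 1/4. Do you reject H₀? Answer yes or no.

reject H₀: yes

Exact binomial: n=21, k=2, p₀=1/4=0.2500
P(X≤2) from Σ C(n,i)·p₀^i·(1−p₀)^(n−i)
p-value (one-sided, H₁ less) = 0.07452
At α=0.1: p < α → reject H₀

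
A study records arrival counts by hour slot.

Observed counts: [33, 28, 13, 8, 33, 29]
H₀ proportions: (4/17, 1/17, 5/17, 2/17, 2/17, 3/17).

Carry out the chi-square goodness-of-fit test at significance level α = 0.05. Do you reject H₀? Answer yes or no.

n = 144; E_i = n·p_i = [33.88, 8.47, 42.35, 16.94, 16.94, 25.41]
χ² = (33−33.88)²/33.88 + (28−8.47)²/8.47 + (13−42.35)²/42.35 + (8−16.94)²/16.94 + (33−16.94)²/16.94 + (29−25.41)²/25.41 = 85.8404
df = 5
p-value (upper-tail) = 0.00000
At α=0.05: p < α → reject H₀

reject H₀: yes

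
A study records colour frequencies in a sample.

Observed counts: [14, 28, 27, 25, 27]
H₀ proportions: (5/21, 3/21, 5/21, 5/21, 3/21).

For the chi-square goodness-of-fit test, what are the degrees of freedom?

degrees of freedom = 4

df = k − 1 = 5 − 1 = 4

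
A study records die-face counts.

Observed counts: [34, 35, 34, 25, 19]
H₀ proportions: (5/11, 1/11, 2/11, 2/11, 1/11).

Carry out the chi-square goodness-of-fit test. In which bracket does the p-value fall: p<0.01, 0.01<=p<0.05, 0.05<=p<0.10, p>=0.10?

p-value bracket: p<0.01

n = 147; E_i = n·p_i = [66.82, 13.36, 26.73, 26.73, 13.36]
χ² = (34−66.82)²/66.82 + (35−13.36)²/13.36 + (34−26.73)²/26.73 + (25−26.73)²/26.73 + (19−13.36)²/13.36 = 55.6170
df = 4
p-value (upper-tail) = 0.00000
→ bracket: p<0.01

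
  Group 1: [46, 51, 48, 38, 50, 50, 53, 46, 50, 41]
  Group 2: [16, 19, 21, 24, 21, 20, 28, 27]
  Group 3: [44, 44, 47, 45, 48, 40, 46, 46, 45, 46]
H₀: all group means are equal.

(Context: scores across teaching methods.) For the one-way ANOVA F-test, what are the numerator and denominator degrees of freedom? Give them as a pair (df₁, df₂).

k = 3 groups, N = 28 total
df = (k−1, N−k) = (3−1, 28−3) = (2, 25)

degrees of freedom = [2, 25]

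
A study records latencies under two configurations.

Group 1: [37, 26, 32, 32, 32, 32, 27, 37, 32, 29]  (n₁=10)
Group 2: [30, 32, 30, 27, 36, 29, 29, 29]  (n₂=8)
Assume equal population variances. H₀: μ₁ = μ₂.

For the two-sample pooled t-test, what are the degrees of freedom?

degrees of freedom = 16

df = n₁ + n₂ − 2 = 10 + 8 − 2 = 16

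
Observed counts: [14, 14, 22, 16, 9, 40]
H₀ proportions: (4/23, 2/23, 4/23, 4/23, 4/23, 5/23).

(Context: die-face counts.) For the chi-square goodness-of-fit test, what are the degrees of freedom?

degrees of freedom = 5

df = k − 1 = 6 − 1 = 5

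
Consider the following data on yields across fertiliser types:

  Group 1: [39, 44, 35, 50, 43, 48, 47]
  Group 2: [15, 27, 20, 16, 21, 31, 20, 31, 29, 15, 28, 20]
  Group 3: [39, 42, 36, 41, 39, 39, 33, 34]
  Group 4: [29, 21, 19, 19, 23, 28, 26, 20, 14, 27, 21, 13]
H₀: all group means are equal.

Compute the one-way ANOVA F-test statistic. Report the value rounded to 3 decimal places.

test statistic = 40.112

Group means [43.71, 22.75, 37.88, 21.67], grand mean 29.282
SSB = Σnᵢ(x̄ᵢ−x̄)² = 3256.677; SSW = ΣΣ(x−x̄ᵢ)² = 947.220
MSB = 3256.677/3 = 1085.5591; MSW = 947.220/35 = 27.0634
F = MSB/MSW = 40.1117
df = (3, 35)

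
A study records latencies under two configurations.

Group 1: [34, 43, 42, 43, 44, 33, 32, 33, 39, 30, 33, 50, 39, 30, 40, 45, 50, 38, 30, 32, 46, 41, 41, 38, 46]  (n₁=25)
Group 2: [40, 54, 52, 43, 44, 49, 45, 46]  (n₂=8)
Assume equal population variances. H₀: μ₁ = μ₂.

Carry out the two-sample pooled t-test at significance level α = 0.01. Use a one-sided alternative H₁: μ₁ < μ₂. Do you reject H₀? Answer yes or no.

reject H₀: yes

x̄₁=38.880, s₁=6.214, n₁=25
x̄₂=46.625, s₂=4.719, n₂=8
s_p² = [24·6.214² + 7·4.719²]/31 = 34.9198
SE = √(s_p²·(1/25+1/8)) = 2.4004
t = (38.880−46.625)/2.4004 = -3.2266
df = 31
p-value (one-sided, H₁ less) = 0.00148
At α=0.01: p < α → reject H₀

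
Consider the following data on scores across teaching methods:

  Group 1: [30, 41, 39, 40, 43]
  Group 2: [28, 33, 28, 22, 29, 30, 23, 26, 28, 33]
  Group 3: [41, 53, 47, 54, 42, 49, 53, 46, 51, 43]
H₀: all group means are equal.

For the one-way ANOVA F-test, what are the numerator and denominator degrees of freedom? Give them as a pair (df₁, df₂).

degrees of freedom = [2, 22]

k = 3 groups, N = 25 total
df = (k−1, N−k) = (3−1, 25−3) = (2, 22)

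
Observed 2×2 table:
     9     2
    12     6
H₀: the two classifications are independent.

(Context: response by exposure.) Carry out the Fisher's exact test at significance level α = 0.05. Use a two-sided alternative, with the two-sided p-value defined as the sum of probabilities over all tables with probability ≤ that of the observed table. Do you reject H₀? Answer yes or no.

reject H₀: no

Margins: r₁=11, r₂=18, c₁=21, c₂=8, n=29
p_obs = C(11,9)·C(18,12)/C(29,21); sum pmf over tables with pmf ≤ p_obs
p-value (two-sided) = 0.67063
At α=0.05: p ≥ α → fail to reject H₀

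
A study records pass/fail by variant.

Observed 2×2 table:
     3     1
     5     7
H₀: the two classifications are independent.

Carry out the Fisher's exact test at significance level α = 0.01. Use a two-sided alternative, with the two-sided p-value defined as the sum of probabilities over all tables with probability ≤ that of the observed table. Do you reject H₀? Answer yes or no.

Margins: r₁=4, r₂=12, c₁=8, c₂=8, n=16
p_obs = C(4,3)·C(12,5)/C(16,8); sum pmf over tables with pmf ≤ p_obs
p-value (two-sided) = 0.56923
At α=0.01: p ≥ α → fail to reject H₀

reject H₀: no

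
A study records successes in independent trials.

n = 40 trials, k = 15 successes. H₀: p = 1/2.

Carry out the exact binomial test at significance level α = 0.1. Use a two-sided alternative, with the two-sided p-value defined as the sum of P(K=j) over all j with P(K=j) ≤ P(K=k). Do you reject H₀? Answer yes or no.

reject H₀: no

Exact binomial: n=40, k=15, p₀=1/2=0.5000
P(X=j) = C(n,j)·p₀^j·(1−p₀)^(n−j); p = Σ P(X=j) over j with P(X=j) ≤ P(X=15)
p-value (two-sided) = 0.15386
At α=0.1: p ≥ α → fail to reject H₀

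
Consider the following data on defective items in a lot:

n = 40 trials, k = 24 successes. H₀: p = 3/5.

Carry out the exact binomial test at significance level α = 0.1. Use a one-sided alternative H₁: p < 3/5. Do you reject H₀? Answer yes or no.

reject H₀: no

Exact binomial: n=40, k=24, p₀=3/5=0.6000
P(X≤24) from Σ C(n,i)·p₀^i·(1−p₀)^(n−i)
p-value (one-sided, H₁ less) = 0.55978
At α=0.1: p ≥ α → fail to reject H₀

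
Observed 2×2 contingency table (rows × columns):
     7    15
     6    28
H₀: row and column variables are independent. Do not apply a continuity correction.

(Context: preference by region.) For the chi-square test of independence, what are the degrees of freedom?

df = (r−1)(c−1) = (2−1)·(2−1) = 1

degrees of freedom = 1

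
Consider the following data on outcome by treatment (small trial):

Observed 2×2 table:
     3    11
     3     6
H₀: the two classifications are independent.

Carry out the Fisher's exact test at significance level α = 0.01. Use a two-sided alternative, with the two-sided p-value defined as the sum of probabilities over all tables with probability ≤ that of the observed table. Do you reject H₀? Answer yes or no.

Margins: r₁=14, r₂=9, c₁=6, c₂=17, n=23
p_obs = C(14,3)·C(9,3)/C(23,6); sum pmf over tables with pmf ≤ p_obs
p-value (two-sided) = 0.64302
At α=0.01: p ≥ α → fail to reject H₀

reject H₀: no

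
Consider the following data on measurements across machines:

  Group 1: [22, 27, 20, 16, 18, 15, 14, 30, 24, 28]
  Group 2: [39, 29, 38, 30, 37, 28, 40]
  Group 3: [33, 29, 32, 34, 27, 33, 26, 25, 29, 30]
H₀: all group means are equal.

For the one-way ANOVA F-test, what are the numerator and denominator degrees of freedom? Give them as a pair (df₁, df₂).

degrees of freedom = [2, 24]

k = 3 groups, N = 27 total
df = (k−1, N−k) = (3−1, 27−3) = (2, 24)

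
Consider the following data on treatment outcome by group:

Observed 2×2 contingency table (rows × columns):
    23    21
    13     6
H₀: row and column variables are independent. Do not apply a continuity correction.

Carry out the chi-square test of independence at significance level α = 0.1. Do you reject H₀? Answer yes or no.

Row totals [44, 19], col totals [36, 27], n=63
χ² = (23−25.14)²/25.14 + (21−18.86)²/18.86 + (13−10.86)²/10.86 + (6−8.14)²/8.14 = 1.4130
df = 1
p-value (upper-tail) = 0.23456
At α=0.1: p ≥ α → fail to reject H₀

reject H₀: no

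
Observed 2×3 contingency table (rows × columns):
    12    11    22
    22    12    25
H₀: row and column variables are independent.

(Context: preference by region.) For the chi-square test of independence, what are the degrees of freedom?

degrees of freedom = 2

df = (r−1)(c−1) = (2−1)·(3−1) = 2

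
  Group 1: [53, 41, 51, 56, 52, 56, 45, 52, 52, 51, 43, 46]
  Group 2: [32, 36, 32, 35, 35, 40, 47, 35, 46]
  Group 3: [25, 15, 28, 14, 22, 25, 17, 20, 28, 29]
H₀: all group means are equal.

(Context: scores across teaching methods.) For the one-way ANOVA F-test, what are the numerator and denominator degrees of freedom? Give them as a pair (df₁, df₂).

degrees of freedom = [2, 28]

k = 3 groups, N = 31 total
df = (k−1, N−k) = (3−1, 31−3) = (2, 28)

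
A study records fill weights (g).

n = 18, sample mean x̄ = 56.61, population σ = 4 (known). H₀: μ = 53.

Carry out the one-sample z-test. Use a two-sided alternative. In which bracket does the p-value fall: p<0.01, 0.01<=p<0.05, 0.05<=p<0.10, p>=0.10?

SE = σ/√n = 4/√18 = 0.9428
z = (x̄−μ₀)/SE = (56.61−53)/0.9428 = 3.8290
p-value (two-sided) = 0.00013
→ bracket: p<0.01

p-value bracket: p<0.01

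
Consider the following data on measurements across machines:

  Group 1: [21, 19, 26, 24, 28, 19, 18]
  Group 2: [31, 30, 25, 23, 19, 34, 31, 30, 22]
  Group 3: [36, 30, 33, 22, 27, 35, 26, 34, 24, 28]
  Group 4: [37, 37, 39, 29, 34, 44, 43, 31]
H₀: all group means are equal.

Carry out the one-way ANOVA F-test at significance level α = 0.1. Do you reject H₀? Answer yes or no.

Group means [22.14, 27.22, 29.50, 36.75], grand mean 29.088
SSB = Σnᵢ(x̄ᵢ−x̄)² = 840.323; SSW = ΣΣ(x−x̄ᵢ)² = 708.413
MSB = 840.323/3 = 280.1075; MSW = 708.413/30 = 23.6138
F = MSB/MSW = 11.8620
df = (3, 30)
p-value (upper-tail) = 0.00003
At α=0.1: p < α → reject H₀

reject H₀: yes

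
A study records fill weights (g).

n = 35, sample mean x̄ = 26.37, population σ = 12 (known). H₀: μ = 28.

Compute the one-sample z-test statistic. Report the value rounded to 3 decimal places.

test statistic = -0.804

SE = σ/√n = 12/√35 = 2.0284
z = (x̄−μ₀)/SE = (26.37−28)/2.0284 = -0.8036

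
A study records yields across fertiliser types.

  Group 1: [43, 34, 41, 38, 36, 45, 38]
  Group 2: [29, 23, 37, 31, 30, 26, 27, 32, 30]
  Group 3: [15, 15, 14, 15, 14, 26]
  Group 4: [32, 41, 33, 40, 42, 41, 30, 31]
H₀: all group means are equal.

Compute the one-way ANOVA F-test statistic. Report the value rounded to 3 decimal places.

test statistic = 33.416

Group means [39.29, 29.44, 16.50, 36.25], grand mean 30.967
SSB = Σnᵢ(x̄ᵢ−x̄)² = 1984.316; SSW = ΣΣ(x−x̄ᵢ)² = 514.651
MSB = 1984.316/3 = 661.4386; MSW = 514.651/26 = 19.7943
F = MSB/MSW = 33.4157
df = (3, 26)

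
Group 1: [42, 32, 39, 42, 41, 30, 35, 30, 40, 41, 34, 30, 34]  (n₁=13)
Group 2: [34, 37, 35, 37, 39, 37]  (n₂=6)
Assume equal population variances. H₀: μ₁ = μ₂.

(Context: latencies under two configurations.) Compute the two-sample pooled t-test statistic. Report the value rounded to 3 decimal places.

test statistic = -0.168

x̄₁=36.154, s₁=4.828, n₁=13
x̄₂=36.500, s₂=1.761, n₂=6
s_p² = [12·4.828² + 5·1.761²]/17 = 17.3643
SE = √(s_p²·(1/13+1/6)) = 2.0566
t = (36.154−36.500)/2.0566 = -0.1683
df = 17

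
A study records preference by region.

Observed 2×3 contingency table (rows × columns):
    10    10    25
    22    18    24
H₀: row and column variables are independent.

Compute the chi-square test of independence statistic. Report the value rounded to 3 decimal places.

test statistic = 3.604

Row totals [45, 64], col totals [32, 28, 49], n=109
χ² = (10−13.21)²/13.21 + (10−11.56)²/11.56 + (25−20.23)²/20.23 + (22−18.79)²/18.79 + (18−16.44)²/16.44 + (24−28.77)²/28.77 = 3.6037
df = 2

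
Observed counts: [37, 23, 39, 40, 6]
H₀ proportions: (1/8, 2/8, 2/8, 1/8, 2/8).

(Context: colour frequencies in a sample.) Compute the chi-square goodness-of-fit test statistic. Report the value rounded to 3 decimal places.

n = 145; E_i = n·p_i = [18.12, 36.25, 36.25, 18.12, 36.25]
χ² = (37−18.12)²/18.12 + (23−36.25)²/36.25 + (39−36.25)²/36.25 + (40−18.12)²/18.12 + (6−36.25)²/36.25 = 76.3517
df = 4

test statistic = 76.352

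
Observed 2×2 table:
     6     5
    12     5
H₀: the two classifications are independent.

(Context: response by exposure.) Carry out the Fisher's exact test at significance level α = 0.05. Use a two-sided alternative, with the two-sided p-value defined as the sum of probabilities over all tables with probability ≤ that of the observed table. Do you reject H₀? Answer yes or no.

reject H₀: no

Margins: r₁=11, r₂=17, c₁=18, c₂=10, n=28
p_obs = C(11,6)·C(17,12)/C(28,18); sum pmf over tables with pmf ≤ p_obs
p-value (two-sided) = 0.44426
At α=0.05: p ≥ α → fail to reject H₀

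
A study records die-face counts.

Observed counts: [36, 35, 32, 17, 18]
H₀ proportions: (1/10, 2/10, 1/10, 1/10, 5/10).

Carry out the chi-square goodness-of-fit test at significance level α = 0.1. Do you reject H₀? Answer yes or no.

n = 138; E_i = n·p_i = [13.80, 27.60, 13.80, 13.80, 69.00]
χ² = (36−13.80)²/13.80 + (35−27.60)²/27.60 + (32−13.80)²/13.80 + (17−13.80)²/13.80 + (18−69.00)²/69.00 = 100.1377
df = 4
p-value (upper-tail) = 0.00000
At α=0.1: p < α → reject H₀

reject H₀: yes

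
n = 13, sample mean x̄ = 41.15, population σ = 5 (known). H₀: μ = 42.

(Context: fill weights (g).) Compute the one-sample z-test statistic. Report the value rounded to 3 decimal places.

test statistic = -0.613

SE = σ/√n = 5/√13 = 1.3868
z = (x̄−μ₀)/SE = (41.15−42)/1.3868 = -0.6129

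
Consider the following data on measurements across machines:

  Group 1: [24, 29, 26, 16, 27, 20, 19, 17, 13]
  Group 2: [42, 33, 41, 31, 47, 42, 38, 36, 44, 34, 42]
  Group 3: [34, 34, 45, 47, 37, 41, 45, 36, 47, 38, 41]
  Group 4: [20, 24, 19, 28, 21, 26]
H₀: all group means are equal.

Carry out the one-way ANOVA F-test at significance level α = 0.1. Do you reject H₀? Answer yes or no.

Group means [21.22, 39.09, 40.45, 23.00], grand mean 32.541
SSB = Σnᵢ(x̄ᵢ−x̄)² = 2859.997; SSW = ΣΣ(x−x̄ᵢ)² = 811.192
MSB = 2859.997/3 = 953.3324; MSW = 811.192/33 = 24.5816
F = MSB/MSW = 38.7824
df = (3, 33)
p-value (upper-tail) = 0.00000
At α=0.1: p < α → reject H₀

reject H₀: yes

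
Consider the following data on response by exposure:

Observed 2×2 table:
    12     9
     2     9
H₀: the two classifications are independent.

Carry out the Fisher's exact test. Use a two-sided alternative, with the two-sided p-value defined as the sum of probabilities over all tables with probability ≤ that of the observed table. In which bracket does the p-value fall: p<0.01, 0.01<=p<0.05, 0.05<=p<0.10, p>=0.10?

p-value bracket: 0.05<=p<0.10

Margins: r₁=21, r₂=11, c₁=14, c₂=18, n=32
p_obs = C(21,12)·C(11,2)/C(32,14); sum pmf over tables with pmf ≤ p_obs
p-value (two-sided) = 0.06079
→ bracket: 0.05<=p<0.10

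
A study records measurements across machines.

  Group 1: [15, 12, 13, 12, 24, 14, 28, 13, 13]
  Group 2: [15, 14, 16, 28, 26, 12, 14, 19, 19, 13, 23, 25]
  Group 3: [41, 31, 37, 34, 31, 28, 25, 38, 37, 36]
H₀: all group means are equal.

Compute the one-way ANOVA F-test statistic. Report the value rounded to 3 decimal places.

test statistic = 30.729

Group means [16.00, 18.67, 33.80], grand mean 22.774
SSB = Σnᵢ(x̄ᵢ−x̄)² = 1831.153; SSW = ΣΣ(x−x̄ᵢ)² = 834.267
MSB = 1831.153/2 = 915.5763; MSW = 834.267/28 = 29.7952
F = MSB/MSW = 30.7289
df = (2, 28)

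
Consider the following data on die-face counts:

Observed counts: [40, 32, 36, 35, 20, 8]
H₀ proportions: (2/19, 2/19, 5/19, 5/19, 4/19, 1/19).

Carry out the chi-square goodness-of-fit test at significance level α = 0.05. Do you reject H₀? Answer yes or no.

n = 171; E_i = n·p_i = [18.00, 18.00, 45.00, 45.00, 36.00, 9.00]
χ² = (40−18.00)²/18.00 + (32−18.00)²/18.00 + (36−45.00)²/45.00 + (35−45.00)²/45.00 + (20−36.00)²/36.00 + (8−9.00)²/9.00 = 49.0222
df = 5
p-value (upper-tail) = 0.00000
At α=0.05: p < α → reject H₀

reject H₀: yes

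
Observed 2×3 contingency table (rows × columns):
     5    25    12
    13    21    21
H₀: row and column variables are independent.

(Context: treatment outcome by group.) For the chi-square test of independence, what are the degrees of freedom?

degrees of freedom = 2

df = (r−1)(c−1) = (2−1)·(3−1) = 2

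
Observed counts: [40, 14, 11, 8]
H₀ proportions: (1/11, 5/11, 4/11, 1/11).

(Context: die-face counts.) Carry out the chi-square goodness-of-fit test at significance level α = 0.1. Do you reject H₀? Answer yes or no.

reject H₀: yes

n = 73; E_i = n·p_i = [6.64, 33.18, 26.55, 6.64]
χ² = (40−6.64)²/6.64 + (14−33.18)²/33.18 + (11−26.55)²/26.55 + (8−6.64)²/6.64 = 188.2048
df = 3
p-value (upper-tail) = 0.00000
At α=0.1: p < α → reject H₀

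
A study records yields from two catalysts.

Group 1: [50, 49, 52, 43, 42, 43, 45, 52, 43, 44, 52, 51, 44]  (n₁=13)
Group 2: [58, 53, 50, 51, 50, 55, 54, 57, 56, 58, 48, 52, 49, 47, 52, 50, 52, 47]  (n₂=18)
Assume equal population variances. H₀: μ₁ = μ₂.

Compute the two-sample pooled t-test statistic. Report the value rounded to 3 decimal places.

x̄₁=46.923, s₁=4.071, n₁=13
x̄₂=52.167, s₂=3.552, n₂=18
s_p² = [12·4.071² + 17·3.552²]/29 = 14.2560
SE = √(s_p²·(1/13+1/18)) = 1.3743
t = (46.923−52.167)/1.3743 = -3.8156
df = 29

test statistic = -3.816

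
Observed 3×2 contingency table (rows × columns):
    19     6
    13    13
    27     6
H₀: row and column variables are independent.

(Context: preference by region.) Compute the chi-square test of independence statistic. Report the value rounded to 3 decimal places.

test statistic = 7.608

Row totals [25, 26, 33], col totals [59, 25], n=84
χ² = (19−17.56)²/17.56 + (6−7.44)²/7.44 + (13−18.26)²/18.26 + (13−7.74)²/7.74 + (27−23.18)²/23.18 + (6−9.82)²/9.82 = 7.6082
df = 2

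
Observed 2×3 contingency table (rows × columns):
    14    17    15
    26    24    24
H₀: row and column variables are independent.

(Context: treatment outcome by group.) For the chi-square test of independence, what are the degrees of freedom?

degrees of freedom = 2

df = (r−1)(c−1) = (2−1)·(3−1) = 2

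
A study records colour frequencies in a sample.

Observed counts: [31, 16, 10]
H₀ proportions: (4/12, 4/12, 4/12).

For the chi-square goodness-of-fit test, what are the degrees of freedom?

degrees of freedom = 2

df = k − 1 = 3 − 1 = 2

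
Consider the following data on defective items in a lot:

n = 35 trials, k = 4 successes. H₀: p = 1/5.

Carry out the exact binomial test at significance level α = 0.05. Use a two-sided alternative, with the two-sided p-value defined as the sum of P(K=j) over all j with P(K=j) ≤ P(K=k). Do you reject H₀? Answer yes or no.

Exact binomial: n=35, k=4, p₀=1/5=0.2000
P(X=j) = C(n,j)·p₀^j·(1−p₀)^(n−j); p = Σ P(X=j) over j with P(X=j) ≤ P(X=4)
p-value (two-sided) = 0.28922
At α=0.05: p ≥ α → fail to reject H₀

reject H₀: no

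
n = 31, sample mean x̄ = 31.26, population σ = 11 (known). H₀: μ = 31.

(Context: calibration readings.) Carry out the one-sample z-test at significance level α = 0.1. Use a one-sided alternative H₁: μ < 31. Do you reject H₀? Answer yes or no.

SE = σ/√n = 11/√31 = 1.9757
z = (x̄−μ₀)/SE = (31.26−31)/1.9757 = 0.1316
p-value (one-sided, H₁ less) = 0.55235
At α=0.1: p ≥ α → fail to reject H₀

reject H₀: no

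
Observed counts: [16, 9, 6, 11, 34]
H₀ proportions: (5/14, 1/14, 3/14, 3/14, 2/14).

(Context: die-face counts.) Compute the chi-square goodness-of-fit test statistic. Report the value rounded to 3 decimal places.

test statistic = 64.467

n = 76; E_i = n·p_i = [27.14, 5.43, 16.29, 16.29, 10.86]
χ² = (16−27.14)²/27.14 + (9−5.43)²/5.43 + (6−16.29)²/16.29 + (11−16.29)²/16.29 + (34−10.86)²/10.86 = 64.4667
df = 4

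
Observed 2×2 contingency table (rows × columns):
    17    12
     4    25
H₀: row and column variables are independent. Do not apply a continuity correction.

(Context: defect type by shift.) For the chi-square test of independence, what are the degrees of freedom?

degrees of freedom = 1

df = (r−1)(c−1) = (2−1)·(2−1) = 1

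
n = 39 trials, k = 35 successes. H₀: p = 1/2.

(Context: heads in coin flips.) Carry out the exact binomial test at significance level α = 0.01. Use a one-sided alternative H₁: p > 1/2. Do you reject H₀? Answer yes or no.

reject H₀: yes

Exact binomial: n=39, k=35, p₀=1/2=0.5000
P(X≥35) from Σ C(n,i)·p₀^i·(1−p₀)^(n−i)
p-value (one-sided, H₁ greater) = 0.00000
At α=0.01: p < α → reject H₀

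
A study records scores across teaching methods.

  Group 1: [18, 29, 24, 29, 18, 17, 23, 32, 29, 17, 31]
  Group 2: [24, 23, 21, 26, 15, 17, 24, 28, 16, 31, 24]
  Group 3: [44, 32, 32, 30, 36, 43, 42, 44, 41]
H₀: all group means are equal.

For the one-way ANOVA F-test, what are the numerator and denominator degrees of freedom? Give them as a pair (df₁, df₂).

k = 3 groups, N = 31 total
df = (k−1, N−k) = (3−1, 31−3) = (2, 28)

degrees of freedom = [2, 28]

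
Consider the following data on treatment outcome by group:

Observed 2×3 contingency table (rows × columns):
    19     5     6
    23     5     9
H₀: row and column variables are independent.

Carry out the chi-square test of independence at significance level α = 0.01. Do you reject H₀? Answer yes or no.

reject H₀: no

Row totals [30, 37], col totals [42, 10, 15], n=67
χ² = (19−18.81)²/18.81 + (5−4.48)²/4.48 + (6−6.72)²/6.72 + (23−23.19)²/23.19 + (5−5.52)²/5.52 + (9−8.28)²/8.28 = 0.2524
df = 2
p-value (upper-tail) = 0.88145
At α=0.01: p ≥ α → fail to reject H₀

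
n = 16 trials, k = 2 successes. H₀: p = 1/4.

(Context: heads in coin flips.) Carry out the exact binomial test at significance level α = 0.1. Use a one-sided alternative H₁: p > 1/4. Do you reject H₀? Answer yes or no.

reject H₀: no

Exact binomial: n=16, k=2, p₀=1/4=0.2500
P(X≥2) from Σ C(n,i)·p₀^i·(1−p₀)^(n−i)
p-value (one-sided, H₁ greater) = 0.93652
At α=0.1: p ≥ α → fail to reject H₀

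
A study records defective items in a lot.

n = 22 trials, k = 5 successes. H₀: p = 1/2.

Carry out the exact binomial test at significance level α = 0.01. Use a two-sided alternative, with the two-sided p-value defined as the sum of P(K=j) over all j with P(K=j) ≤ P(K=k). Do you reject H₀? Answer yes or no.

reject H₀: no

Exact binomial: n=22, k=5, p₀=1/2=0.5000
P(X=j) = C(n,j)·p₀^j·(1−p₀)^(n−j); p = Σ P(X=j) over j with P(X=j) ≤ P(X=5)
p-value (two-sided) = 0.01690
At α=0.01: p ≥ α → fail to reject H₀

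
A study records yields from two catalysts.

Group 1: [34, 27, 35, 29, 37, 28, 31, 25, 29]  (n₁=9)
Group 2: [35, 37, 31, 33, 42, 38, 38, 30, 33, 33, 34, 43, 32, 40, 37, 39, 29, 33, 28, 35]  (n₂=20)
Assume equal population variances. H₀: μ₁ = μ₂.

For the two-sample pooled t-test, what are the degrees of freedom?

df = n₁ + n₂ − 2 = 9 + 20 − 2 = 27

degrees of freedom = 27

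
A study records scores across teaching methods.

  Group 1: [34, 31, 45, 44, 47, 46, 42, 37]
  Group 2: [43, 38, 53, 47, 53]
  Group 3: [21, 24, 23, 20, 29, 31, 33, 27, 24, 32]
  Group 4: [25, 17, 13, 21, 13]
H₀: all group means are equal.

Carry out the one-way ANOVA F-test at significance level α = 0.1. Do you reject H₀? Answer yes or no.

Group means [40.75, 46.80, 26.40, 17.80], grand mean 32.607
SSB = Σnᵢ(x̄ᵢ−x̄)² = 3019.179; SSW = ΣΣ(x−x̄ᵢ)² = 725.500
MSB = 3019.179/3 = 1006.3929; MSW = 725.500/24 = 30.2292
F = MSB/MSW = 33.2921
df = (3, 24)
p-value (upper-tail) = 0.00000
At α=0.1: p < α → reject H₀

reject H₀: yes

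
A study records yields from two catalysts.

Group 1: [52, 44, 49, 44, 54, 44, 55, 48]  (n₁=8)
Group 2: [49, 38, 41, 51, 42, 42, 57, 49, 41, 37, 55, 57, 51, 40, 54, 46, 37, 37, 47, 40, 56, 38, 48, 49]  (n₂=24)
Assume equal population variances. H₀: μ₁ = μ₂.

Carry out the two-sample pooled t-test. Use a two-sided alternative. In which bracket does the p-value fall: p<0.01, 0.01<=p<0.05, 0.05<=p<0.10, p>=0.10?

p-value bracket: p>=0.10

x̄₁=48.750, s₁=4.559, n₁=8
x̄₂=45.917, s₂=6.896, n₂=24
s_p² = [7·4.559² + 23·6.896²]/30 = 41.3111
SE = √(s_p²·(1/8+1/24)) = 2.6240
t = (48.750−45.917)/2.6240 = 1.0798
df = 30
p-value (two-sided) = 0.28884
→ bracket: p>=0.10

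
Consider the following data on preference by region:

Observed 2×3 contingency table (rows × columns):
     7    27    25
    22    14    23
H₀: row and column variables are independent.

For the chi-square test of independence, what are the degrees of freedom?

degrees of freedom = 2

df = (r−1)(c−1) = (2−1)·(3−1) = 2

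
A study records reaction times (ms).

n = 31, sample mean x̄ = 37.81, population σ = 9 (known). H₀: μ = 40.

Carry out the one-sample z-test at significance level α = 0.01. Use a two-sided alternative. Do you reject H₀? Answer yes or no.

SE = σ/√n = 9/√31 = 1.6164
z = (x̄−μ₀)/SE = (37.81−40)/1.6164 = -1.3548
p-value (two-sided) = 0.17547
At α=0.01: p ≥ α → fail to reject H₀

reject H₀: no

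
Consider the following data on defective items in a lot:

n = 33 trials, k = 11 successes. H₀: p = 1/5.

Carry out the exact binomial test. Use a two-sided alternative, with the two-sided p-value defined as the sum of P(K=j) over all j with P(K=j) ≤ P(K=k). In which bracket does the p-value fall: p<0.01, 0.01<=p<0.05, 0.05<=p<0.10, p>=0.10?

p-value bracket: 0.05<=p<0.10

Exact binomial: n=33, k=11, p₀=1/5=0.2000
P(X=j) = C(n,j)·p₀^j·(1−p₀)^(n−j); p = Σ P(X=j) over j with P(X=j) ≤ P(X=11)
p-value (two-sided) = 0.07762
→ bracket: 0.05<=p<0.10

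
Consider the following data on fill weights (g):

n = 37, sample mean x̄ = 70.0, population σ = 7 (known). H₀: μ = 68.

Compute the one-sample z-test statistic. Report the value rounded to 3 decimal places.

SE = σ/√n = 7/√37 = 1.1508
z = (x̄−μ₀)/SE = (70.0−68)/1.1508 = 1.7379

test statistic = 1.738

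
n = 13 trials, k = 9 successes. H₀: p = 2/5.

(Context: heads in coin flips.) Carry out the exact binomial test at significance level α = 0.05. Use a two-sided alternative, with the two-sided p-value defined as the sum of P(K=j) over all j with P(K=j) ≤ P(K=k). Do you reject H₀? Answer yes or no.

Exact binomial: n=13, k=9, p₀=2/5=0.4000
P(X=j) = C(n,j)·p₀^j·(1−p₀)^(n−j); p = Σ P(X=j) over j with P(X=j) ≤ P(X=9)
p-value (two-sided) = 0.04471
At α=0.05: p < α → reject H₀

reject H₀: yes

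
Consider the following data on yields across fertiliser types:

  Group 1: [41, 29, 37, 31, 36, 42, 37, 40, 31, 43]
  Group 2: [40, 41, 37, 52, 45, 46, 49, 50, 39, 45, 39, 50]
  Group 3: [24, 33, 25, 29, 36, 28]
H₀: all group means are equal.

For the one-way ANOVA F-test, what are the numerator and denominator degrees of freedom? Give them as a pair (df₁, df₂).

degrees of freedom = [2, 25]

k = 3 groups, N = 28 total
df = (k−1, N−k) = (3−1, 28−3) = (2, 25)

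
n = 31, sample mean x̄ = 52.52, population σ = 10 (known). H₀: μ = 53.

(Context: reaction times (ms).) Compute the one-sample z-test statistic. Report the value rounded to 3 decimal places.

SE = σ/√n = 10/√31 = 1.7961
z = (x̄−μ₀)/SE = (52.52−53)/1.7961 = -0.2673

test statistic = -0.267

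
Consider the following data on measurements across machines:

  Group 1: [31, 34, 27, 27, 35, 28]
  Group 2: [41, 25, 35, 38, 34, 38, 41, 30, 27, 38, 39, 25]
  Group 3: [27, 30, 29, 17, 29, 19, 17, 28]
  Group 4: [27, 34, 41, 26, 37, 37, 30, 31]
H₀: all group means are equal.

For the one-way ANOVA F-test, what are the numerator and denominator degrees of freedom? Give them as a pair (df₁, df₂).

k = 4 groups, N = 34 total
df = (k−1, N−k) = (4−1, 34−4) = (3, 30)

degrees of freedom = [3, 30]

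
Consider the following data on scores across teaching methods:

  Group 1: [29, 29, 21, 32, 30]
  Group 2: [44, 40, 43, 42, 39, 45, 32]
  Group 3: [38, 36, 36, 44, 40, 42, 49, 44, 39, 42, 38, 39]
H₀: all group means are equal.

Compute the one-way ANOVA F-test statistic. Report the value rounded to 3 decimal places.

Group means [28.20, 40.71, 40.58], grand mean 38.042
SSB = Σnᵢ(x̄ᵢ−x̄)² = 611.813; SSW = ΣΣ(x−x̄ᵢ)² = 345.145
MSB = 611.813/2 = 305.9065; MSW = 345.145/21 = 16.4355
F = MSB/MSW = 18.6126
df = (2, 21)

test statistic = 18.613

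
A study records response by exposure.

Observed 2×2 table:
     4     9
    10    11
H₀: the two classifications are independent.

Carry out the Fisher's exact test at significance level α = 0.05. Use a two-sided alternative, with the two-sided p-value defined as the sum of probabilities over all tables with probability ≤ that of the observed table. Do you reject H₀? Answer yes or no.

Margins: r₁=13, r₂=21, c₁=14, c₂=20, n=34
p_obs = C(13,4)·C(21,10)/C(34,14); sum pmf over tables with pmf ≤ p_obs
p-value (two-sided) = 0.47738
At α=0.05: p ≥ α → fail to reject H₀

reject H₀: no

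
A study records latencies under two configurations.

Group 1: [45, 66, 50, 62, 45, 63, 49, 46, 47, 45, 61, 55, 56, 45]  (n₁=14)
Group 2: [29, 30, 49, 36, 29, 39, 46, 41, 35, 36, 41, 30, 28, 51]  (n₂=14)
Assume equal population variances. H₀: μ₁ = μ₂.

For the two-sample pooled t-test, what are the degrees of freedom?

degrees of freedom = 26

df = n₁ + n₂ − 2 = 14 + 14 − 2 = 26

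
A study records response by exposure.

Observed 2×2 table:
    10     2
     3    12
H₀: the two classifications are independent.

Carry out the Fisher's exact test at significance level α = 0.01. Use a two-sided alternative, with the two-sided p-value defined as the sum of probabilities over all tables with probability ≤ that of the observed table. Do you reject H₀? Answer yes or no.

reject H₀: yes

Margins: r₁=12, r₂=15, c₁=13, c₂=14, n=27
p_obs = C(12,10)·C(15,3)/C(27,13); sum pmf over tables with pmf ≤ p_obs
p-value (two-sided) = 0.00184
At α=0.01: p < α → reject H₀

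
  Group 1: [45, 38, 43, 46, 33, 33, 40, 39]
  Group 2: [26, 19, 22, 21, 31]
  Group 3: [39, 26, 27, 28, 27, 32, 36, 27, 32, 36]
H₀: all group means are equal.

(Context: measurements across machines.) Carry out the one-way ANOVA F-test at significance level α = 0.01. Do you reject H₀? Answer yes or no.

Group means [39.62, 23.80, 31.00], grand mean 32.435
SSB = Σnᵢ(x̄ᵢ−x̄)² = 806.977; SSW = ΣΣ(x−x̄ᵢ)² = 460.675
MSB = 806.977/2 = 403.4886; MSW = 460.675/20 = 23.0338
F = MSB/MSW = 17.5173
df = (2, 20)
p-value (upper-tail) = 0.00004
At α=0.01: p < α → reject H₀

reject H₀: yes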